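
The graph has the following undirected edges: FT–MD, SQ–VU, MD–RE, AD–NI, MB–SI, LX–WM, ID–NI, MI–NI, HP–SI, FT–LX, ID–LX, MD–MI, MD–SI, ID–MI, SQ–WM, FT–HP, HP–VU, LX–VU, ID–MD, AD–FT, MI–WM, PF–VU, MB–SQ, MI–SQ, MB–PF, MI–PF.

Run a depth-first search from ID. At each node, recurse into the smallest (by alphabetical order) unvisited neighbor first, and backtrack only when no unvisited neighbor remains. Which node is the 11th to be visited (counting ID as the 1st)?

VU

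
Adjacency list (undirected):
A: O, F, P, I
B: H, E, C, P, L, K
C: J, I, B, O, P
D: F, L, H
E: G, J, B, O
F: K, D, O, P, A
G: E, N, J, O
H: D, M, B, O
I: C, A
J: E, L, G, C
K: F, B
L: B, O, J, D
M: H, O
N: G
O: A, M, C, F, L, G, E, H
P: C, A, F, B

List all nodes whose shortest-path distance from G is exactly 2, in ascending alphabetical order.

A, B, C, F, H, L, M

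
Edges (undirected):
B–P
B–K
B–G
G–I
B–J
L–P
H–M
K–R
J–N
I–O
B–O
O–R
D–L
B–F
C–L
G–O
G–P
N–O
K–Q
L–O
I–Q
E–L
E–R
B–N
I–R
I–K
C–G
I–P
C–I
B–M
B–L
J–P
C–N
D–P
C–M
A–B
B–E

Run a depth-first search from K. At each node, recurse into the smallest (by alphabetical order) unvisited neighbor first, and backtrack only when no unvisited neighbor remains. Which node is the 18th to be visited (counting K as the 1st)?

F

Visit K
K → B
B → A
B → E
E → L
L → C
C → G
G → I
I → O
O → N
N → J
J → P
P → D
O → R
I → Q
C → M
M → H
B → F

Visit order: K, B, A, E, L, C, G, I, O, N, J, P, D, R, Q, M, H, F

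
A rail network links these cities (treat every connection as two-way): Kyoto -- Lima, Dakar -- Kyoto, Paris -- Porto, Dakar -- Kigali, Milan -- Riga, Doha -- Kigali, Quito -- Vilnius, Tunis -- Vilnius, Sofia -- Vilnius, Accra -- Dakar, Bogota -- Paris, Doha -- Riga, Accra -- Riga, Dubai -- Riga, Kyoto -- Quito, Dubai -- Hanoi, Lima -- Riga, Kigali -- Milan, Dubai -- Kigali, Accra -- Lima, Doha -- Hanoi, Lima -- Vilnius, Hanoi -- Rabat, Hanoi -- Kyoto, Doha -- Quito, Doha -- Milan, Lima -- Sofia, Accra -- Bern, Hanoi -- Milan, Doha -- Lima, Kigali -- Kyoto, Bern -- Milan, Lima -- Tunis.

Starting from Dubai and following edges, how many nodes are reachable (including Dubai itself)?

BFS from Dubai visits: Dubai, Hanoi, Kigali, Riga, Doha, Kyoto, Milan, Rabat, Dakar, Accra, Lima, Quito, Bern, Sofia, Tunis, Vilnius
Reachable nodes: 16 of 19 total.

16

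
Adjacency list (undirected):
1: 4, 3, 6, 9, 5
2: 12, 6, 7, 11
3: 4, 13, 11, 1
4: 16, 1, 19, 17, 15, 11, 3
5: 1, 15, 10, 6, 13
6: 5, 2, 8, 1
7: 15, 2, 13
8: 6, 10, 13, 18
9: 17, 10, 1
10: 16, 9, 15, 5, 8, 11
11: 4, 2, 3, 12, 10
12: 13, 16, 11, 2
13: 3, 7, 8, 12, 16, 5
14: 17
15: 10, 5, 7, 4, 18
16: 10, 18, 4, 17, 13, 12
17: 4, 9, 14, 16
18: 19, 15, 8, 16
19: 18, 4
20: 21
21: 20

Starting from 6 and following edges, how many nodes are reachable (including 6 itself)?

19

BFS from 6 visits: 6, 5, 2, 8, 1, 15, 10, 13, 12, 7, 11, 18, 4, 3, 9, 16, 19, 17, 14
Reachable nodes: 19 of 21 total.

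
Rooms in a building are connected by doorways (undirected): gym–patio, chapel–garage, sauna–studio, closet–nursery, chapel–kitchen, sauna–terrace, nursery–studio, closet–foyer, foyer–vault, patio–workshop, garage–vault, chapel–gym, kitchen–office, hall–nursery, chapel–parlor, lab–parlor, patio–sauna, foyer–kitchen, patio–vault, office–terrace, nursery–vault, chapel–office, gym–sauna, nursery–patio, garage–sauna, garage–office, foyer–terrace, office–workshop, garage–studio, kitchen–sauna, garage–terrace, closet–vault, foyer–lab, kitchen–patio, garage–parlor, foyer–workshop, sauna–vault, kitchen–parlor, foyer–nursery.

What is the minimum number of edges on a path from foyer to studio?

Level 0: foyer
Level 1: closet, kitchen, lab, nursery, terrace, vault, workshop
Level 2: chapel, garage, hall, office, parlor, patio, sauna, studio
Level 3: gym
studio first appears at level 2.

2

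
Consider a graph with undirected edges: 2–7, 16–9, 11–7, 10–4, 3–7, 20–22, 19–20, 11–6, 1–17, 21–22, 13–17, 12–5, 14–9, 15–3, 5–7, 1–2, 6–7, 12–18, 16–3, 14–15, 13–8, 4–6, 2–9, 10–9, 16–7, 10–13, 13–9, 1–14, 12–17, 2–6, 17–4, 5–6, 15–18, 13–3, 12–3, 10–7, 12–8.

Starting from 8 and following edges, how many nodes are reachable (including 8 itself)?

BFS from 8 visits: 8, 13, 12, 17, 10, 9, 3, 18, 5, 4, 1, 7, 16, 14, 2, 15, 6, 11
Reachable nodes: 18 of 22 total.

18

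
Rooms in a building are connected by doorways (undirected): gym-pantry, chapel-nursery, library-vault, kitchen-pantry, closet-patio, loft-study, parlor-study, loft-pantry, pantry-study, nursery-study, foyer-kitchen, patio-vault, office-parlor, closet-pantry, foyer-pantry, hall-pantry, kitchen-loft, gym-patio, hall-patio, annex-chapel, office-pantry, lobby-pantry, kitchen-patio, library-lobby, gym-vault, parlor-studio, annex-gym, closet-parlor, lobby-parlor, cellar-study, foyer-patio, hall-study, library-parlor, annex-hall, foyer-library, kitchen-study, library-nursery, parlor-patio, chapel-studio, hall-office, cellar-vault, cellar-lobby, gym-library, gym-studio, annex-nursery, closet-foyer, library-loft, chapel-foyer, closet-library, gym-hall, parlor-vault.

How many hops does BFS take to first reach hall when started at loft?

Level 0: loft
Level 1: kitchen, library, pantry, study
Level 2: cellar, closet, foyer, gym, hall, lobby, nursery, office, parlor, patio, vault
Level 3: annex, chapel, studio
hall first appears at level 2.

2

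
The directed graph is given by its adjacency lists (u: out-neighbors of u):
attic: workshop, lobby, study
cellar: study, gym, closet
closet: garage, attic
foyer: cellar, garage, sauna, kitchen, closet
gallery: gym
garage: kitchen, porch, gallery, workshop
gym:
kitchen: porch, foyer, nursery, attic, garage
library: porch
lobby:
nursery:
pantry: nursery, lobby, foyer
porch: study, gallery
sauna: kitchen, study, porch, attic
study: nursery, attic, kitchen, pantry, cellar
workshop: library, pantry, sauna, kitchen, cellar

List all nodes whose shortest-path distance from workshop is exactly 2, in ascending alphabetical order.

attic, closet, foyer, garage, gym, lobby, nursery, porch, study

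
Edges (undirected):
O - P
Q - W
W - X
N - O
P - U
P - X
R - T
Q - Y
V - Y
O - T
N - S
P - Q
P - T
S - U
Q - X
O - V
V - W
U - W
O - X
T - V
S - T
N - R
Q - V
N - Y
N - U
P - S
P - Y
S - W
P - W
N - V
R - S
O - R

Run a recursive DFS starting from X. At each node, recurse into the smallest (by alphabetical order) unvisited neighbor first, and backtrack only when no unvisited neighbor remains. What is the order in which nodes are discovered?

X O N R S P Q V T W U Y

Visit X
X → O
O → N
N → R
R → S
S → P
P → Q
Q → V
V → T
V → W
W → U
V → Y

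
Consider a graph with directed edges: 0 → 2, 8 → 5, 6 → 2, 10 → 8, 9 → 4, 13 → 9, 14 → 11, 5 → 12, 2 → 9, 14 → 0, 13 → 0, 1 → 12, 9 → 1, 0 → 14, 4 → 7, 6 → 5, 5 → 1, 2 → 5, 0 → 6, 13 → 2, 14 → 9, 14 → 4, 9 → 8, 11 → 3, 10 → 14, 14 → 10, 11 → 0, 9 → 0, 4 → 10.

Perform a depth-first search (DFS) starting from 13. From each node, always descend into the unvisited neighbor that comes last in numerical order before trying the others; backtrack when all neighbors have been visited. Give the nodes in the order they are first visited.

13, 9, 8, 5, 12, 1, 4, 10, 14, 11, 3, 0, 6, 2, 7

Visit 13
13 → 9
9 → 8
8 → 5
5 → 12
5 → 1
9 → 4
4 → 10
10 → 14
14 → 11
11 → 3
11 → 0
0 → 6
6 → 2
4 → 7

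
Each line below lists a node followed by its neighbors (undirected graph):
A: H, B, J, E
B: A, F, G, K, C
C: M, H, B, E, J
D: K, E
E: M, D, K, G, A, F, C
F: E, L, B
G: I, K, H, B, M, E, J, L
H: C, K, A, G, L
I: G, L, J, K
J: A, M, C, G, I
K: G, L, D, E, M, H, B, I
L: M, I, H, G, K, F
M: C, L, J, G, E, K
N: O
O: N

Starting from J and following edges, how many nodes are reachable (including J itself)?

BFS from J visits: J, A, C, G, I, M, B, E, H, K, L, F, D
Reachable nodes: 13 of 15 total.

13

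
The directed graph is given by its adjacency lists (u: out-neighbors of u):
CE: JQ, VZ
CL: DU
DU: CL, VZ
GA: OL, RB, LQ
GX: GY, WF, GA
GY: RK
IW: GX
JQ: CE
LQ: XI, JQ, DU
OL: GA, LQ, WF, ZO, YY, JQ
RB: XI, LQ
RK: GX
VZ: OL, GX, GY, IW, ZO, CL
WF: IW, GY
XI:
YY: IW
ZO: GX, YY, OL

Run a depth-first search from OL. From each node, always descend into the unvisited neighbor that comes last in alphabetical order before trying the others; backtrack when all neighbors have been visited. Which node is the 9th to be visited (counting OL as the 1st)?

Visit OL
OL → ZO
ZO → YY
YY → IW
IW → GX
GX → WF
WF → GY
GY → RK
GX → GA
GA → RB
RB → XI
RB → LQ
LQ → JQ
JQ → CE
CE → VZ
VZ → CL
CL → DU

Visit order: OL, ZO, YY, IW, GX, WF, GY, RK, GA, RB, XI, LQ, JQ, CE, VZ, CL, DU

GA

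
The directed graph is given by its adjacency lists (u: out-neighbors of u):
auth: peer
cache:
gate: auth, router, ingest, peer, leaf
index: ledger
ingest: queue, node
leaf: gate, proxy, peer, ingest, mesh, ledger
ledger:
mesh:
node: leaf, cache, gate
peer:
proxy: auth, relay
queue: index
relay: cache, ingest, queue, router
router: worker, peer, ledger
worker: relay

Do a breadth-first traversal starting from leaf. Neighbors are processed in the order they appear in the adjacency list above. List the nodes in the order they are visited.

Visit leaf; enqueue gate, proxy, peer, ingest, mesh, ledger → queue [gate, proxy, peer, ingest, mesh, ledger]
Visit gate; enqueue auth, router → queue [proxy, peer, ingest, mesh, ledger, auth, router]
Visit proxy; enqueue relay → queue [peer, ingest, mesh, ledger, auth, router, relay]
Visit peer → queue [ingest, mesh, ledger, auth, router, relay]
Visit ingest; enqueue queue, node → queue [mesh, ledger, auth, router, relay, queue, node]
Visit mesh → queue [ledger, auth, router, relay, queue, node]
Visit ledger → queue [auth, router, relay, queue, node]
Visit auth → queue [router, relay, queue, node]
Visit router; enqueue worker → queue [relay, queue, node, worker]
Visit relay; enqueue cache → queue [queue, node, worker, cache]
Visit queue; enqueue index → queue [node, worker, cache, index]
Visit node → queue [worker, cache, index]
Visit worker → queue [cache, index]
Visit cache → queue [index]
Visit index → queue []

leaf gate proxy peer ingest mesh ledger auth router relay queue node worker cache index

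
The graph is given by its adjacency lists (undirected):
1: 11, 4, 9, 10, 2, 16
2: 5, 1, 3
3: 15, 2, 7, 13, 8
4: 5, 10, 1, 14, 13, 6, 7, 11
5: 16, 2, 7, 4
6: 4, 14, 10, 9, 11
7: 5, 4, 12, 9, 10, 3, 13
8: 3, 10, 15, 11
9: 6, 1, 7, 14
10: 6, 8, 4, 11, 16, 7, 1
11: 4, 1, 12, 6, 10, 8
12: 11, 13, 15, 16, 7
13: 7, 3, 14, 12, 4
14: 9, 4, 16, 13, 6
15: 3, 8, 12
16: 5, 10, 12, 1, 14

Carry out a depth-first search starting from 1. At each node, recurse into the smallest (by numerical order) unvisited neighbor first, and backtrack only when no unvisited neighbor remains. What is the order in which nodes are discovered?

Visit 1
1 → 2
2 → 3
3 → 7
7 → 4
4 → 5
5 → 16
16 → 10
10 → 6
6 → 9
9 → 14
14 → 13
13 → 12
12 → 11
11 → 8
8 → 15

1 → 2 → 3 → 7 → 4 → 5 → 16 → 10 → 6 → 9 → 14 → 13 → 12 → 11 → 8 → 15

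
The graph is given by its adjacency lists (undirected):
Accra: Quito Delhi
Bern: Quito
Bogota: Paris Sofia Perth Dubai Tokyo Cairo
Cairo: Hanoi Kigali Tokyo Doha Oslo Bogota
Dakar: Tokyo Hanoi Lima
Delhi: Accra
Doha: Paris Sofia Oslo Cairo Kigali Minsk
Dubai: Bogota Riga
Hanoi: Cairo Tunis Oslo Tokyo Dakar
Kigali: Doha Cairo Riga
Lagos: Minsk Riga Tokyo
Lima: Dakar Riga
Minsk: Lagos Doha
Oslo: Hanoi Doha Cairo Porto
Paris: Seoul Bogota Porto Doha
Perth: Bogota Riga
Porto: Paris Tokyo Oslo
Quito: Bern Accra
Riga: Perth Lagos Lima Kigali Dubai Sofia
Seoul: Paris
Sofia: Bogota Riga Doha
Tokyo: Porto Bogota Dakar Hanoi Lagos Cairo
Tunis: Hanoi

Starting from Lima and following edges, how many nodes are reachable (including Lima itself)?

19

BFS from Lima visits: Lima, Riga, Dakar, Sofia, Perth, Lagos, Kigali, Dubai, Tokyo, Hanoi, Doha, Bogota, Minsk, Cairo, Porto, Tunis, Oslo, Paris, Seoul
Reachable nodes: 19 of 23 total.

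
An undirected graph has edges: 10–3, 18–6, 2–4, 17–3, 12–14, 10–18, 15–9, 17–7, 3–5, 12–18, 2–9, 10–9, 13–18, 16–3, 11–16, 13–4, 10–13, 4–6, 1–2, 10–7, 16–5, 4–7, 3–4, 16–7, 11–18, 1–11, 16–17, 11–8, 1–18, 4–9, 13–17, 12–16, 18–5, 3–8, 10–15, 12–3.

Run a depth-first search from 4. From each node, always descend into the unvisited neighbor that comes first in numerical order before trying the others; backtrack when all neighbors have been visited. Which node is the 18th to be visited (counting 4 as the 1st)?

Visit 4
4 → 2
2 → 1
1 → 11
11 → 8
8 → 3
3 → 5
5 → 16
16 → 7
7 → 10
10 → 9
9 → 15
10 → 13
13 → 17
13 → 18
18 → 6
18 → 12
12 → 14

Visit order: 4, 2, 1, 11, 8, 3, 5, 16, 7, 10, 9, 15, 13, 17, 18, 6, 12, 14

14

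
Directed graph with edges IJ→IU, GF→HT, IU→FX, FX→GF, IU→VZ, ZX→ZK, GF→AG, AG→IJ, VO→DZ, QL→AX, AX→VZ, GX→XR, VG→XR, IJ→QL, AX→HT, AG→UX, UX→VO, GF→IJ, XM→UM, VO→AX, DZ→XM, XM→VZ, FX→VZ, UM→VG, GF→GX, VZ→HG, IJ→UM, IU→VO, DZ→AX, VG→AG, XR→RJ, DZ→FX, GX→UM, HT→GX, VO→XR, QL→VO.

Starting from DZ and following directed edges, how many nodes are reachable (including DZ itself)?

19

BFS from DZ visits: DZ, XM, FX, AX, VZ, UM, GF, HT, HG, VG, IJ, GX, AG, XR, QL, IU, UX, RJ, VO
Reachable nodes: 19 of 21 total.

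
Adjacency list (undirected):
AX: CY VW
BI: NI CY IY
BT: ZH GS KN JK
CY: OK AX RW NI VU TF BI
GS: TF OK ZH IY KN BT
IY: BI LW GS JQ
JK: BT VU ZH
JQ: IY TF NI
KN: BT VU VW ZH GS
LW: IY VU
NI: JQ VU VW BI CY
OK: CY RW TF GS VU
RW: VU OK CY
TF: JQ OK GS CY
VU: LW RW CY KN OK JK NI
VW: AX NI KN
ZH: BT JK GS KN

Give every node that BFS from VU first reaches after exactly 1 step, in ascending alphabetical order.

Level 0: VU
Level 1: CY, JK, KN, LW, NI, OK, RW
Level 2: AX, BI, BT, GS, IY, JQ, TF, VW, ZH

CY, JK, KN, LW, NI, OK, RW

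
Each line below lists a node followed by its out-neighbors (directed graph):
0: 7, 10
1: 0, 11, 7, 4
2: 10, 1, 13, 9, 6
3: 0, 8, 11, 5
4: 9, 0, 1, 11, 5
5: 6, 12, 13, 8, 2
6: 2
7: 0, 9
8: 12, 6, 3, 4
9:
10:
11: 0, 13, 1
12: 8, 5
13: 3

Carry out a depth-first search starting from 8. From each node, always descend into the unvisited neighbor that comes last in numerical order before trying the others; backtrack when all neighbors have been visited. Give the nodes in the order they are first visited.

8 → 12 → 5 → 13 → 3 → 11 → 1 → 7 → 9 → 0 → 10 → 4 → 6 → 2

Visit 8
8 → 12
12 → 5
5 → 13
13 → 3
3 → 11
11 → 1
1 → 7
7 → 9
7 → 0
0 → 10
1 → 4
5 → 6
6 → 2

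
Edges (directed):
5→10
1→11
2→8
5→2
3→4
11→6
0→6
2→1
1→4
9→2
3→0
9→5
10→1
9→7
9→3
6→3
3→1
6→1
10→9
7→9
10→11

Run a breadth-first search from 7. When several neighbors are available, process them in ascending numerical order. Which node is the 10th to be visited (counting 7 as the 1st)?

10

Visit 7; enqueue 9 → queue [9]
Visit 9; enqueue 2, 3, 5 → queue [2, 3, 5]
Visit 2; enqueue 1, 8 → queue [3, 5, 1, 8]
Visit 3; enqueue 0, 4 → queue [5, 1, 8, 0, 4]
Visit 5; enqueue 10 → queue [1, 8, 0, 4, 10]
Visit 1; enqueue 11 → queue [8, 0, 4, 10, 11]
Visit 8 → queue [0, 4, 10, 11]
Visit 0; enqueue 6 → queue [4, 10, 11, 6]
Visit 4 → queue [10, 11, 6]
Visit 10 → queue [11, 6]
Visit 11 → queue [6]
Visit 6 → queue []

Visit order: 7, 9, 2, 3, 5, 1, 8, 0, 4, 10, 11, 6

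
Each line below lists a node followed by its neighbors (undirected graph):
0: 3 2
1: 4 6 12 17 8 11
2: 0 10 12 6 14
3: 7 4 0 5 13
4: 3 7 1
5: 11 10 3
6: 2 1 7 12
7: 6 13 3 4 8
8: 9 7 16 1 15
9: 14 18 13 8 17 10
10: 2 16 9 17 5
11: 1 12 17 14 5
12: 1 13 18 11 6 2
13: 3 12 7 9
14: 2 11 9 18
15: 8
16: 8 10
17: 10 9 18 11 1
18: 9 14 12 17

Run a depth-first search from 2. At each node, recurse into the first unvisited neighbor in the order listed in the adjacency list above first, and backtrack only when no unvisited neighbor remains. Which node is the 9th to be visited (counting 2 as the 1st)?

13

Visit 2
2 → 0
0 → 3
3 → 7
7 → 6
6 → 1
1 → 4
1 → 12
12 → 13
13 → 9
9 → 14
14 → 11
11 → 17
17 → 10
10 → 16
16 → 8
8 → 15
10 → 5
17 → 18

Visit order: 2, 0, 3, 7, 6, 1, 4, 12, 13, 9, 14, 11, 17, 10, 16, 8, 15, 5, 18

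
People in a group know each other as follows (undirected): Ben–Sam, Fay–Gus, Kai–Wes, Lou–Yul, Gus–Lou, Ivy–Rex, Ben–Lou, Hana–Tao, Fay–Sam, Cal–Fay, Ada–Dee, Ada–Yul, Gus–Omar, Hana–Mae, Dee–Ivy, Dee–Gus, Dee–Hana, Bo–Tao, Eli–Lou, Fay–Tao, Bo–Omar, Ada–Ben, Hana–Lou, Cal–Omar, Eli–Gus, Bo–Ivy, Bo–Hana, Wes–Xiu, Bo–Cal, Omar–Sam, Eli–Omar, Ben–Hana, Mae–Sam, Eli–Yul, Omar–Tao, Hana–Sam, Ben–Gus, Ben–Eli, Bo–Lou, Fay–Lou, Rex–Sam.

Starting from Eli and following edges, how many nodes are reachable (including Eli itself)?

17

BFS from Eli visits: Eli, Ben, Gus, Lou, Omar, Yul, Ada, Hana, Sam, Dee, Fay, Bo, Cal, Tao, Mae, Rex, Ivy
Reachable nodes: 17 of 20 total.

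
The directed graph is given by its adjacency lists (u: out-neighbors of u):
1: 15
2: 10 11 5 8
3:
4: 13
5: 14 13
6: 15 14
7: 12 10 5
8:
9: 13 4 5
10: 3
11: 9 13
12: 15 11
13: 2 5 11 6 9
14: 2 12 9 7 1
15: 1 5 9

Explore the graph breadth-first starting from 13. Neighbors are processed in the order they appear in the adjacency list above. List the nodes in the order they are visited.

Visit 13; enqueue 2, 5, 11, 6, 9 → queue [2, 5, 11, 6, 9]
Visit 2; enqueue 10, 8 → queue [5, 11, 6, 9, 10, 8]
Visit 5; enqueue 14 → queue [11, 6, 9, 10, 8, 14]
Visit 11 → queue [6, 9, 10, 8, 14]
Visit 6; enqueue 15 → queue [9, 10, 8, 14, 15]
Visit 9; enqueue 4 → queue [10, 8, 14, 15, 4]
Visit 10; enqueue 3 → queue [8, 14, 15, 4, 3]
Visit 8 → queue [14, 15, 4, 3]
Visit 14; enqueue 12, 7, 1 → queue [15, 4, 3, 12, 7, 1]
Visit 15 → queue [4, 3, 12, 7, 1]
Visit 4 → queue [3, 12, 7, 1]
Visit 3 → queue [12, 7, 1]
Visit 12 → queue [7, 1]
Visit 7 → queue [1]
Visit 1 → queue []

13, 2, 5, 11, 6, 9, 10, 8, 14, 15, 4, 3, 12, 7, 1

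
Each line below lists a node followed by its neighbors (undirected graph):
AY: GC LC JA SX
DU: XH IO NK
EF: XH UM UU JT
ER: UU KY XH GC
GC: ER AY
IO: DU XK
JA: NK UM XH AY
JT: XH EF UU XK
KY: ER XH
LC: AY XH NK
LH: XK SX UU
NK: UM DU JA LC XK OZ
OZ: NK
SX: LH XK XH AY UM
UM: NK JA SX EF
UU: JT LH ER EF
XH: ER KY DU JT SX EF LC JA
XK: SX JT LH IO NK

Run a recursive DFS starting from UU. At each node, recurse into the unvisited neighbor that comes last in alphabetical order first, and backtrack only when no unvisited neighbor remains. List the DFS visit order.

Visit UU
UU → LH
LH → XK
XK → SX
SX → XH
XH → LC
LC → NK
NK → UM
UM → JA
JA → AY
AY → GC
GC → ER
ER → KY
UM → EF
EF → JT
NK → OZ
NK → DU
DU → IO

UU -> LH -> XK -> SX -> XH -> LC -> NK -> UM -> JA -> AY -> GC -> ER -> KY -> EF -> JT -> OZ -> DU -> IO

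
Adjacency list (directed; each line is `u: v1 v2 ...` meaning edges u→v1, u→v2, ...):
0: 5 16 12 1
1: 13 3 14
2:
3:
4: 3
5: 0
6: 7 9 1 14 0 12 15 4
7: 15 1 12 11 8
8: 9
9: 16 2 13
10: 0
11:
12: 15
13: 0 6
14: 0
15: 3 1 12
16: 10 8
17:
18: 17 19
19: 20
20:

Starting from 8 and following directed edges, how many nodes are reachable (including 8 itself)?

BFS from 8 visits: 8, 9, 2, 13, 16, 0, 6, 10, 1, 5, 12, 4, 7, 14, 15, 3, 11
Reachable nodes: 17 of 21 total.

17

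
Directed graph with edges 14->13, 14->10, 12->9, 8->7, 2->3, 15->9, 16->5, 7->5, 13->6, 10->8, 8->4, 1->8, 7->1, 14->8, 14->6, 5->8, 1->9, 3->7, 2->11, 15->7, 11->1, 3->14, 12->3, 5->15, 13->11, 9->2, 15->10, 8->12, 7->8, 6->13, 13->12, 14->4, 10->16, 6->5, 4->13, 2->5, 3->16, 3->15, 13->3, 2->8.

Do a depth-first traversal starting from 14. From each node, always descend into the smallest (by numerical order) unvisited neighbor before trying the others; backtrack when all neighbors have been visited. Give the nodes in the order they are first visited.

14, 4, 13, 3, 7, 1, 8, 12, 9, 2, 5, 15, 10, 16, 11, 6

Visit 14
14 → 4
4 → 13
13 → 3
3 → 7
7 → 1
1 → 8
8 → 12
12 → 9
9 → 2
2 → 5
5 → 15
15 → 10
10 → 16
2 → 11
13 → 6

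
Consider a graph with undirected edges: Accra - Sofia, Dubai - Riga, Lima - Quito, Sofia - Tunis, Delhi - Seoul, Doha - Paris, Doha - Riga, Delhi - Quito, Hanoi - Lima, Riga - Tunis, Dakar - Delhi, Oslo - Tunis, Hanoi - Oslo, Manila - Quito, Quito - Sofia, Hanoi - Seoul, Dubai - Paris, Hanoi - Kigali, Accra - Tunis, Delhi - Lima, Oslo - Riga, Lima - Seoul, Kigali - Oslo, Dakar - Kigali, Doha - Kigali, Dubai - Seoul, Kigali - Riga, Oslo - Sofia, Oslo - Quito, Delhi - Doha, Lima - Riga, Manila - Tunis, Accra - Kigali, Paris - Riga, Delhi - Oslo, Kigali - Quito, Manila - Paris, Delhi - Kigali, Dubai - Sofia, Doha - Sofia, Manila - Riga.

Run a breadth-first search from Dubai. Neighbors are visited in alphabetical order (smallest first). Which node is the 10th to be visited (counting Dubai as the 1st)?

Visit Dubai; enqueue Paris, Riga, Seoul, Sofia → queue [Paris, Riga, Seoul, Sofia]
Visit Paris; enqueue Doha, Manila → queue [Riga, Seoul, Sofia, Doha, Manila]
Visit Riga; enqueue Kigali, Lima, Oslo, Tunis → queue [Seoul, Sofia, Doha, Manila, Kigali, Lima, Oslo, Tunis]
Visit Seoul; enqueue Delhi, Hanoi → queue [Sofia, Doha, Manila, Kigali, Lima, Oslo, Tunis, Delhi, Hanoi]
Visit Sofia; enqueue Accra, Quito → queue [Doha, Manila, Kigali, Lima, Oslo, Tunis, Delhi, Hanoi, Accra, Quito]
Visit Doha → queue [Manila, Kigali, Lima, Oslo, Tunis, Delhi, Hanoi, Accra, Quito]
Visit Manila → queue [Kigali, Lima, Oslo, Tunis, Delhi, Hanoi, Accra, Quito]
Visit Kigali; enqueue Dakar → queue [Lima, Oslo, Tunis, Delhi, Hanoi, Accra, Quito, Dakar]
Visit Lima → queue [Oslo, Tunis, Delhi, Hanoi, Accra, Quito, Dakar]
Visit Oslo → queue [Tunis, Delhi, Hanoi, Accra, Quito, Dakar]
Visit Tunis → queue [Delhi, Hanoi, Accra, Quito, Dakar]
Visit Delhi → queue [Hanoi, Accra, Quito, Dakar]
Visit Hanoi → queue [Accra, Quito, Dakar]
Visit Accra → queue [Quito, Dakar]
Visit Quito → queue [Dakar]
Visit Dakar → queue []

Visit order: Dubai, Paris, Riga, Seoul, Sofia, Doha, Manila, Kigali, Lima, Oslo, Tunis, Delhi, Hanoi, Accra, Quito, Dakar

Oslo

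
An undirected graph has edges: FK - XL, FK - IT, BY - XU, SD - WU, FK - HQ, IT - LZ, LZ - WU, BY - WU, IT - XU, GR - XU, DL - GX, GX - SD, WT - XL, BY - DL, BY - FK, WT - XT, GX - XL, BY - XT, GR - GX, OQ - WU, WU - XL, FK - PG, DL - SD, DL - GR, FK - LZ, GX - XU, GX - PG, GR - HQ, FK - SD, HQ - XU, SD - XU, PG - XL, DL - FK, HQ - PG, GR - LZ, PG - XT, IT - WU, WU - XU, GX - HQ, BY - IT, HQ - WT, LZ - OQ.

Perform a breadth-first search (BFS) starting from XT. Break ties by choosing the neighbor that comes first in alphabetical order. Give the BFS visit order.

XT -> BY -> PG -> WT -> DL -> FK -> IT -> WU -> XU -> GX -> HQ -> XL -> GR -> SD -> LZ -> OQ

Visit XT; enqueue BY, PG, WT → queue [BY, PG, WT]
Visit BY; enqueue DL, FK, IT, WU, XU → queue [PG, WT, DL, FK, IT, WU, XU]
Visit PG; enqueue GX, HQ, XL → queue [WT, DL, FK, IT, WU, XU, GX, HQ, XL]
Visit WT → queue [DL, FK, IT, WU, XU, GX, HQ, XL]
Visit DL; enqueue GR, SD → queue [FK, IT, WU, XU, GX, HQ, XL, GR, SD]
Visit FK; enqueue LZ → queue [IT, WU, XU, GX, HQ, XL, GR, SD, LZ]
Visit IT → queue [WU, XU, GX, HQ, XL, GR, SD, LZ]
Visit WU; enqueue OQ → queue [XU, GX, HQ, XL, GR, SD, LZ, OQ]
Visit XU → queue [GX, HQ, XL, GR, SD, LZ, OQ]
Visit GX → queue [HQ, XL, GR, SD, LZ, OQ]
Visit HQ → queue [XL, GR, SD, LZ, OQ]
Visit XL → queue [GR, SD, LZ, OQ]
Visit GR → queue [SD, LZ, OQ]
Visit SD → queue [LZ, OQ]
Visit LZ → queue [OQ]
Visit OQ → queue []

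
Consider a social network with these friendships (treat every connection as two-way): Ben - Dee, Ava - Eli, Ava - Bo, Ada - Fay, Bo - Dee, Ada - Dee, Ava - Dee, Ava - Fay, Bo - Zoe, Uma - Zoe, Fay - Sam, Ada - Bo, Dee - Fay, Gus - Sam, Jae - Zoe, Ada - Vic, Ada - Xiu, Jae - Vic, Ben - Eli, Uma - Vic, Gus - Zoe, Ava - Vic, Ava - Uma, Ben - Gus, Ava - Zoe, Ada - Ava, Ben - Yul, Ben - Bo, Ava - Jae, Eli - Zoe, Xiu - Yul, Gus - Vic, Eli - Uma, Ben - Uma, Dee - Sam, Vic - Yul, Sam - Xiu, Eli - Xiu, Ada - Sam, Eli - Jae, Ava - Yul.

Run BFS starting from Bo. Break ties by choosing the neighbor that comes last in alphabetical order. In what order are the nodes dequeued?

Bo -> Zoe -> Dee -> Ben -> Ava -> Ada -> Uma -> Jae -> Gus -> Eli -> Sam -> Fay -> Yul -> Vic -> Xiu

Visit Bo; enqueue Zoe, Dee, Ben, Ava, Ada → queue [Zoe, Dee, Ben, Ava, Ada]
Visit Zoe; enqueue Uma, Jae, Gus, Eli → queue [Dee, Ben, Ava, Ada, Uma, Jae, Gus, Eli]
Visit Dee; enqueue Sam, Fay → queue [Ben, Ava, Ada, Uma, Jae, Gus, Eli, Sam, Fay]
Visit Ben; enqueue Yul → queue [Ava, Ada, Uma, Jae, Gus, Eli, Sam, Fay, Yul]
Visit Ava; enqueue Vic → queue [Ada, Uma, Jae, Gus, Eli, Sam, Fay, Yul, Vic]
Visit Ada; enqueue Xiu → queue [Uma, Jae, Gus, Eli, Sam, Fay, Yul, Vic, Xiu]
Visit Uma → queue [Jae, Gus, Eli, Sam, Fay, Yul, Vic, Xiu]
Visit Jae → queue [Gus, Eli, Sam, Fay, Yul, Vic, Xiu]
Visit Gus → queue [Eli, Sam, Fay, Yul, Vic, Xiu]
Visit Eli → queue [Sam, Fay, Yul, Vic, Xiu]
Visit Sam → queue [Fay, Yul, Vic, Xiu]
Visit Fay → queue [Yul, Vic, Xiu]
Visit Yul → queue [Vic, Xiu]
Visit Vic → queue [Xiu]
Visit Xiu → queue []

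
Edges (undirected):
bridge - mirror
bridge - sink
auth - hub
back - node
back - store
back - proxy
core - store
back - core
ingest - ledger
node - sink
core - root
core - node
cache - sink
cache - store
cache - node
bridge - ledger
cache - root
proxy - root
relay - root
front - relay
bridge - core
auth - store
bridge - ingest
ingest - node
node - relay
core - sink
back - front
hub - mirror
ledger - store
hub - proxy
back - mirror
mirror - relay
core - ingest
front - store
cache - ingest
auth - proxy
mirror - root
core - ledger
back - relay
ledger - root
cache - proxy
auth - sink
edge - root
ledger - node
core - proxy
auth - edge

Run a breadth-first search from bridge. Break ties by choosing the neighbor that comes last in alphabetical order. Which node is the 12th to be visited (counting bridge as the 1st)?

hub

Visit bridge; enqueue sink, mirror, ledger, ingest, core → queue [sink, mirror, ledger, ingest, core]
Visit sink; enqueue node, cache, auth → queue [mirror, ledger, ingest, core, node, cache, auth]
Visit mirror; enqueue root, relay, hub, back → queue [ledger, ingest, core, node, cache, auth, root, relay, hub, back]
Visit ledger; enqueue store → queue [ingest, core, node, cache, auth, root, relay, hub, back, store]
Visit ingest → queue [core, node, cache, auth, root, relay, hub, back, store]
Visit core; enqueue proxy → queue [node, cache, auth, root, relay, hub, back, store, proxy]
Visit node → queue [cache, auth, root, relay, hub, back, store, proxy]
Visit cache → queue [auth, root, relay, hub, back, store, proxy]
Visit auth; enqueue edge → queue [root, relay, hub, back, store, proxy, edge]
Visit root → queue [relay, hub, back, store, proxy, edge]
Visit relay; enqueue front → queue [hub, back, store, proxy, edge, front]
Visit hub → queue [back, store, proxy, edge, front]
Visit back → queue [store, proxy, edge, front]
Visit store → queue [proxy, edge, front]
Visit proxy → queue [edge, front]
Visit edge → queue [front]
Visit front → queue []

Visit order: bridge, sink, mirror, ledger, ingest, core, node, cache, auth, root, relay, hub, back, store, proxy, edge, front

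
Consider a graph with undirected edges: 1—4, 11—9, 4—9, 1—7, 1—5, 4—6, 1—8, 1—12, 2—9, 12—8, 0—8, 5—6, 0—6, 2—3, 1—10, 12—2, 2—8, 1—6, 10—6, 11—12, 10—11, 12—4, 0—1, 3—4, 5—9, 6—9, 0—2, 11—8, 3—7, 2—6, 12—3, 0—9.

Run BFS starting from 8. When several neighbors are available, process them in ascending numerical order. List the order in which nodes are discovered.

8, 0, 1, 2, 11, 12, 6, 9, 4, 5, 7, 10, 3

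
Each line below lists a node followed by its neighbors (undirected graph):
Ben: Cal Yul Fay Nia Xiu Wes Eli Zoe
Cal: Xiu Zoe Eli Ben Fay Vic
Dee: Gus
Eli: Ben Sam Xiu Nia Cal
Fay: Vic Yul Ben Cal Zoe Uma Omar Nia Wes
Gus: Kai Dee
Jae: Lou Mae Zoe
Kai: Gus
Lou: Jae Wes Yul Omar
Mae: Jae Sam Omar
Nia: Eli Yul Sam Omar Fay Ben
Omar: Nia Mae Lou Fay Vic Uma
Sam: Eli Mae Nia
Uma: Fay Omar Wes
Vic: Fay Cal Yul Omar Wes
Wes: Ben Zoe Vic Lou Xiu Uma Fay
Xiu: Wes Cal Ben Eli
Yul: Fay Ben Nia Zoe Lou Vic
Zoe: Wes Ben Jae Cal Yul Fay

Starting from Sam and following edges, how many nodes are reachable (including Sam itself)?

16

BFS from Sam visits: Sam, Eli, Mae, Nia, Ben, Xiu, Cal, Jae, Omar, Yul, Fay, Wes, Zoe, Vic, Lou, Uma
Reachable nodes: 16 of 19 total.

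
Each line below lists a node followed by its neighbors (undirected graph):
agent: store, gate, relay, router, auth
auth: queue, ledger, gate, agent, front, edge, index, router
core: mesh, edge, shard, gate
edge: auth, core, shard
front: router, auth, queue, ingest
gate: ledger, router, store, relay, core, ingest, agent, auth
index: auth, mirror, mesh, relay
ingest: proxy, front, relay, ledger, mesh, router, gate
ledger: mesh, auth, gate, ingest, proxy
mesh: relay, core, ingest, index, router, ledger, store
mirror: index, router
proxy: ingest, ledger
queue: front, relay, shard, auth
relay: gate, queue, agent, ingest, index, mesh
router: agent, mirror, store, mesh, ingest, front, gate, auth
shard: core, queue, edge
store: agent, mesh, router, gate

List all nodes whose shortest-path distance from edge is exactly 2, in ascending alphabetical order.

Level 0: edge
Level 1: auth, core, shard
Level 2: agent, front, gate, index, ledger, mesh, queue, router
Level 3: ingest, mirror, proxy, relay, store

agent, front, gate, index, ledger, mesh, queue, router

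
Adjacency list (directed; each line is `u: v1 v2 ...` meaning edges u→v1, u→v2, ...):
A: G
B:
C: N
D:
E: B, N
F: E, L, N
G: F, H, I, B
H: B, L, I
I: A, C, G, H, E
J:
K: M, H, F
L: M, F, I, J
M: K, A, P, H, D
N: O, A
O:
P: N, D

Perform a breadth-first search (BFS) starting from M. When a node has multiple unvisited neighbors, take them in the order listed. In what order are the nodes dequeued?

Visit M; enqueue K, A, P, H, D → queue [K, A, P, H, D]
Visit K; enqueue F → queue [A, P, H, D, F]
Visit A; enqueue G → queue [P, H, D, F, G]
Visit P; enqueue N → queue [H, D, F, G, N]
Visit H; enqueue B, L, I → queue [D, F, G, N, B, L, I]
Visit D → queue [F, G, N, B, L, I]
Visit F; enqueue E → queue [G, N, B, L, I, E]
Visit G → queue [N, B, L, I, E]
Visit N; enqueue O → queue [B, L, I, E, O]
Visit B → queue [L, I, E, O]
Visit L; enqueue J → queue [I, E, O, J]
Visit I; enqueue C → queue [E, O, J, C]
Visit E → queue [O, J, C]
Visit O → queue [J, C]
Visit J → queue [C]
Visit C → queue []

M → K → A → P → H → D → F → G → N → B → L → I → E → O → J → C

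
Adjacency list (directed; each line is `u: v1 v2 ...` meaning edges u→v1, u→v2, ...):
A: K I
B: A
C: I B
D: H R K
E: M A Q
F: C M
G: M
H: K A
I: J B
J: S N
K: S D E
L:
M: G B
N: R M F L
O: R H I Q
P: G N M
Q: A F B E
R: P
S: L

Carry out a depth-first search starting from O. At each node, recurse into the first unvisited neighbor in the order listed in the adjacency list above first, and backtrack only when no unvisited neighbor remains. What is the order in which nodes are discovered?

O, R, P, G, M, B, A, K, S, L, D, H, E, Q, F, C, I, J, N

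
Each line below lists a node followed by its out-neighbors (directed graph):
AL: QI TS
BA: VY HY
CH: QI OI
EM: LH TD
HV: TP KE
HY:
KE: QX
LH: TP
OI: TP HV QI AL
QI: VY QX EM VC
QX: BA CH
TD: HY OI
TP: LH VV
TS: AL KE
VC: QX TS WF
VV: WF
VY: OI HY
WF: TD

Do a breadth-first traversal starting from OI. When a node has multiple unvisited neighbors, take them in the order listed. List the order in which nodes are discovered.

OI, TP, HV, QI, AL, LH, VV, KE, VY, QX, EM, VC, TS, WF, HY, BA, CH, TD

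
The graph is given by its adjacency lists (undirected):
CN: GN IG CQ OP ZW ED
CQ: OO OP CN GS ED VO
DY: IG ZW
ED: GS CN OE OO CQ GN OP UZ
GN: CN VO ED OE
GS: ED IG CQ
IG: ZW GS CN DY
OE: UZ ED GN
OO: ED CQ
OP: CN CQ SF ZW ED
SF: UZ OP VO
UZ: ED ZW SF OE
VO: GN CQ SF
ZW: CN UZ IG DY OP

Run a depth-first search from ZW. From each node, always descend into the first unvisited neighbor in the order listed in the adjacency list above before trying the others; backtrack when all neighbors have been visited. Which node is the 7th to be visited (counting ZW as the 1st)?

Visit ZW
ZW → CN
CN → GN
GN → VO
VO → CQ
CQ → OO
OO → ED
ED → GS
GS → IG
IG → DY
ED → OE
OE → UZ
UZ → SF
SF → OP

Visit order: ZW, CN, GN, VO, CQ, OO, ED, GS, IG, DY, OE, UZ, SF, OP

ED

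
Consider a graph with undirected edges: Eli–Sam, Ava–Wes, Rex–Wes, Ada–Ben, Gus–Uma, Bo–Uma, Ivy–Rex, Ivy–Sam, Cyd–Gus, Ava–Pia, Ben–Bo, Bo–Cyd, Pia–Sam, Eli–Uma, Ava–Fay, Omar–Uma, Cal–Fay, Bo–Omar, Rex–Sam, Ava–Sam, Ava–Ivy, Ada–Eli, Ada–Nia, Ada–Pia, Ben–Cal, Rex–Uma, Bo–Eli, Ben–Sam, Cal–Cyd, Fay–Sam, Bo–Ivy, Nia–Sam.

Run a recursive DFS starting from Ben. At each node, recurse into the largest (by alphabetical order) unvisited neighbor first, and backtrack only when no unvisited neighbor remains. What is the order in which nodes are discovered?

Ben Sam Rex Wes Ava Pia Ada Nia Eli Uma Omar Bo Ivy Cyd Gus Cal Fay

Visit Ben
Ben → Sam
Sam → Rex
Rex → Wes
Wes → Ava
Ava → Pia
Pia → Ada
Ada → Nia
Ada → Eli
Eli → Uma
Uma → Omar
Omar → Bo
Bo → Ivy
Bo → Cyd
Cyd → Gus
Cyd → Cal
Cal → Fay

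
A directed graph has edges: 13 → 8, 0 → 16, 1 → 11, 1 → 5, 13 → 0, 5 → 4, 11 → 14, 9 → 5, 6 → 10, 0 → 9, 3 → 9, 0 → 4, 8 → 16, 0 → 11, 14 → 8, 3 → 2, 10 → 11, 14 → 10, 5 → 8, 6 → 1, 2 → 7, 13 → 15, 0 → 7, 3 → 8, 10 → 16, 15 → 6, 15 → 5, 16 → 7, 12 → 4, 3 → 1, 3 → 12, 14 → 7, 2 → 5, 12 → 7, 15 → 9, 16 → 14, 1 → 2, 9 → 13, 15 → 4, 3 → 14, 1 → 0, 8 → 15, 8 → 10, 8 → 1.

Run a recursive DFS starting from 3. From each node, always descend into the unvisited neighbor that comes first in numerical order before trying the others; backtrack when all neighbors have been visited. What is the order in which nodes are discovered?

3, 1, 0, 4, 7, 9, 5, 8, 10, 11, 14, 16, 15, 6, 13, 2, 12

Visit 3
3 → 1
1 → 0
0 → 4
0 → 7
0 → 9
9 → 5
5 → 8
8 → 10
10 → 11
11 → 14
10 → 16
8 → 15
15 → 6
9 → 13
1 → 2
3 → 12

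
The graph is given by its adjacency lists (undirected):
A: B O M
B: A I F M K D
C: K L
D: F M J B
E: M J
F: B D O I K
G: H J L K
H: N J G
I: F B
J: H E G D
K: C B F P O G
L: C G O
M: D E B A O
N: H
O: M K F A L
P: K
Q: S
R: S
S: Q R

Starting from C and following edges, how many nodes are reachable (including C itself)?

BFS from C visits: C, K, L, B, F, P, O, G, A, I, M, D, H, J, E, N
Reachable nodes: 16 of 19 total.

16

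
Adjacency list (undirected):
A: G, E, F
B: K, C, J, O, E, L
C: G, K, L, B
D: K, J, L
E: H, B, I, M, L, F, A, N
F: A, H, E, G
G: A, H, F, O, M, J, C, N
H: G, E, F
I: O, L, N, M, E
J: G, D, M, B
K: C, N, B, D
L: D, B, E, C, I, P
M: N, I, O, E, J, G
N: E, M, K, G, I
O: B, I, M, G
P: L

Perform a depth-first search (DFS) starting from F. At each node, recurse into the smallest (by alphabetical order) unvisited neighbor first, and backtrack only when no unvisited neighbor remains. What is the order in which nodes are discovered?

Visit F
F → A
A → E
E → B
B → C
C → G
G → H
G → J
J → D
D → K
K → N
N → I
I → L
L → P
I → M
M → O

F → A → E → B → C → G → H → J → D → K → N → I → L → P → M → O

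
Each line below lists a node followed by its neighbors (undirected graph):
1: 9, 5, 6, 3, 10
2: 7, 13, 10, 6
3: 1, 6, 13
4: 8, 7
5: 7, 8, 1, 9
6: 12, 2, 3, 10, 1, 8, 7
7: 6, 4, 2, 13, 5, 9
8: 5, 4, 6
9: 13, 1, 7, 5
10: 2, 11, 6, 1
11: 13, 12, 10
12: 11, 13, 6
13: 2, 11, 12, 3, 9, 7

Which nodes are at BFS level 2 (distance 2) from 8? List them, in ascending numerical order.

Level 0: 8
Level 1: 4, 5, 6
Level 2: 1, 2, 3, 7, 9, 10, 12
Level 3: 11, 13

1, 2, 3, 7, 9, 10, 12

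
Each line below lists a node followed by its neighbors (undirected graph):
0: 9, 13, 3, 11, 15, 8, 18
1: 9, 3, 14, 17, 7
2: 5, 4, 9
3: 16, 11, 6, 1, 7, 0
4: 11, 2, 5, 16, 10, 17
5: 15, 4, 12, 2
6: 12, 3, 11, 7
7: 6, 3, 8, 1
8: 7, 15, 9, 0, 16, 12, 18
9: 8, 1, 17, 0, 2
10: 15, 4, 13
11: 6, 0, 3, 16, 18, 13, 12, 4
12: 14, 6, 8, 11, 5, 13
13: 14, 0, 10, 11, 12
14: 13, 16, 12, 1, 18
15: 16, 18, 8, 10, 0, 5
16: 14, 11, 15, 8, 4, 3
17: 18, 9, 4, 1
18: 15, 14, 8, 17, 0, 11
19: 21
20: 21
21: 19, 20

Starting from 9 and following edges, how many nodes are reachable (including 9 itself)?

19

BFS from 9 visits: 9, 0, 1, 2, 8, 17, 3, 11, 13, 15, 18, 7, 14, 4, 5, 12, 16, 6, 10
Reachable nodes: 19 of 22 total.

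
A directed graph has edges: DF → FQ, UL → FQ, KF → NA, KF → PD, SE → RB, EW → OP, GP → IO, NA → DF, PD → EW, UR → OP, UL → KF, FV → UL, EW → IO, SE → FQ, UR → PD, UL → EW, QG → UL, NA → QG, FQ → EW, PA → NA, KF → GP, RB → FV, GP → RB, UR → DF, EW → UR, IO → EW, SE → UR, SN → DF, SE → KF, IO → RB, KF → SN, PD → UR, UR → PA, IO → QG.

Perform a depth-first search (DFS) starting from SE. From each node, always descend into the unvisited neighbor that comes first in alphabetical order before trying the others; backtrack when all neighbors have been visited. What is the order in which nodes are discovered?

SE, FQ, EW, IO, QG, UL, KF, GP, RB, FV, NA, DF, PD, UR, OP, PA, SN

Visit SE
SE → FQ
FQ → EW
EW → IO
IO → QG
QG → UL
UL → KF
KF → GP
GP → RB
RB → FV
KF → NA
NA → DF
KF → PD
PD → UR
UR → OP
UR → PA
KF → SN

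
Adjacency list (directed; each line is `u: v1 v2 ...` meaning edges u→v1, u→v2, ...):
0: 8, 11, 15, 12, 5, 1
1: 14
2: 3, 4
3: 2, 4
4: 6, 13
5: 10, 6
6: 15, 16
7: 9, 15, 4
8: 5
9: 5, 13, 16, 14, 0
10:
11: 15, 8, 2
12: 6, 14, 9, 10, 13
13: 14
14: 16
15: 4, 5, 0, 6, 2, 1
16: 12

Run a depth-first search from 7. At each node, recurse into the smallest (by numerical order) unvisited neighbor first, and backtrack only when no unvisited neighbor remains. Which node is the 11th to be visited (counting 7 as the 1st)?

5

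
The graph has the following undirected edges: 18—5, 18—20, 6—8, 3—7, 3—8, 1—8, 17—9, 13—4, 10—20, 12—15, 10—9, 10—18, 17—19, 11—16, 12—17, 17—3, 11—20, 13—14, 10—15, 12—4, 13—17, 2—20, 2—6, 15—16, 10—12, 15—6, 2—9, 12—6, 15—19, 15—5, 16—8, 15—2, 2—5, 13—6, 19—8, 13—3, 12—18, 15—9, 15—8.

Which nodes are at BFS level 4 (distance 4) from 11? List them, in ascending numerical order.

4, 7, 13, 17

Level 0: 11
Level 1: 16, 20
Level 2: 2, 8, 10, 15, 18
Level 3: 1, 3, 5, 6, 9, 12, 19
Level 4: 4, 7, 13, 17
Level 5: 14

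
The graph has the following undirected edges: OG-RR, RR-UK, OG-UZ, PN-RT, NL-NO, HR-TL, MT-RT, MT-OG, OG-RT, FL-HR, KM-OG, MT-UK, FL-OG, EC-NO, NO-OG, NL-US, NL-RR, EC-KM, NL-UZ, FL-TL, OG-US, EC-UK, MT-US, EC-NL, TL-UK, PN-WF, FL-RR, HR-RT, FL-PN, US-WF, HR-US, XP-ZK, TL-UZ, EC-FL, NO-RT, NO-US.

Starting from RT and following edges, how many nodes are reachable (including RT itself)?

BFS from RT visits: RT, PN, OG, NO, MT, HR, WF, FL, UZ, US, RR, KM, NL, EC, UK, TL
Reachable nodes: 16 of 18 total.

16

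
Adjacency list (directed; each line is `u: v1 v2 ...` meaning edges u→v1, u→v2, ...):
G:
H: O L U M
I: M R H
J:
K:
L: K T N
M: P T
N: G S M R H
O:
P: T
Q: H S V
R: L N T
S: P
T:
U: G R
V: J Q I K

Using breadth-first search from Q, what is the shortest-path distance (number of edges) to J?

Level 0: Q
Level 1: H, S, V
Level 2: I, J, K, L, M, O, P, U
Level 3: G, N, R, T
J first appears at level 2.

2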